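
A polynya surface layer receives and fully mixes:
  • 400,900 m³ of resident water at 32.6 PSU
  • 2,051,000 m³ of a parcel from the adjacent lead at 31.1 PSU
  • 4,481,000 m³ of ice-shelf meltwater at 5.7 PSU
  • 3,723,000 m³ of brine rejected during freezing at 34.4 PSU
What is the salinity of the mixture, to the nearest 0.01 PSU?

Total salt / total volume:
salt = 400,900×32.6 + 2,051,000×31.1 + 4,481,000×5.7 + 3,723,000×34.4 = 13,069,340 + 63,786,100 + 25,541,700 + 128,071,200 = 230,468,340
volume = 400,900 + 2,051,000 + 4,481,000 + 3,723,000 = 10,655,900 m³
S = 230,468,340 / 10,655,900 = 21.6282 PSU

21.63 PSU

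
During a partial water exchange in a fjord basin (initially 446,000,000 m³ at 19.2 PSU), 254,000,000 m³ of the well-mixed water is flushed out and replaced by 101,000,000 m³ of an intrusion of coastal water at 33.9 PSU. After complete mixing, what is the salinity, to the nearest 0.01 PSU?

24.27 PSU

Remaining after removal: 192,000,000 m³ at 19.2 PSU (salt = 3,686,400,000)
After addition: salt = 3,686,400,000 + 101,000,000×33.9 = 7,110,300,000; volume = 293,000,000 m³
S = 7,110,300,000 / 293,000,000 = 24.2672 PSU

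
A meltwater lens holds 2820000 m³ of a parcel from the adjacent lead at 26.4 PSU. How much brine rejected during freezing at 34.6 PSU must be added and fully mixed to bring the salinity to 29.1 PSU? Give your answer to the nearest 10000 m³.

1380000 m³

Salt balance: 2,820,000×26.4 + V×34.6 = (2,820,000+V)×29.1
74,448,000 + 34.6V = 82,062,000 + 29.1V
7,614,000 = 5.5V
V = 1,384,363.64 m³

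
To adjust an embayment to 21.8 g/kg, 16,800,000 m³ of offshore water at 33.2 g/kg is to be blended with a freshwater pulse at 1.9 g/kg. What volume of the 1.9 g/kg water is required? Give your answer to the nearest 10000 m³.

Salt balance: 16,800,000×33.2 + V×1.9 = (16,800,000+V)×21.8
557,760,000 + 1.9V = 366,240,000 + 21.8V
191,520,000 = 19.9V
V = 9,624,120.6 m³

9620000 m³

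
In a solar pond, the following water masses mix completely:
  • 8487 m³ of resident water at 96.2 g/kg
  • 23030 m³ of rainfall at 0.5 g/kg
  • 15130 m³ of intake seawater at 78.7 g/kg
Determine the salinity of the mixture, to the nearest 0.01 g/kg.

Weighted by volume,
salt = 8,487×96.2 + 23,030×0.5 + 15,130×78.7 = 816,449.4 + 11,515 + 1,190,731 = 2,018,695.4
volume = 8,487 + 23,030 + 15,130 = 46,647 m³
S = 2,018,695.4 / 46,647 = 43.276 g/kg

43.28 g/kg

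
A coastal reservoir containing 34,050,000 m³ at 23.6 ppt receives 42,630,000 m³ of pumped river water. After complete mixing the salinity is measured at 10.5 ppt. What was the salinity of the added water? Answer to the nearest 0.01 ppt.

0.04 ppt

Salt balance: 34,050,000×23.6 + 42,630,000×S = 76,680,000×10.5
803,580,000 + 42,630,000·S = 805,140,000
S = (805,140,000 − 803,580,000) / 42,630,000 = 0.0366 ppt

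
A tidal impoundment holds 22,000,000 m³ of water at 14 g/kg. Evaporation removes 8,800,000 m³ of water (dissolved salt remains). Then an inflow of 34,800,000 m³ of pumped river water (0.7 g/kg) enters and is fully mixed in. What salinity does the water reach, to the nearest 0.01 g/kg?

6.92 g/kg

After evaporation: salt = 22,000,000×14 = 308,000,000; volume = 22,000,000 − 8,800,000 = 13,200,000 m³
After mixing: salt = 308,000,000 + 34,800,000×0.7 = 332,360,000; volume = 13,200,000 + 34,800,000 = 48,000,000 m³
S = 332,360,000 / 48,000,000 = 6.9242 g/kg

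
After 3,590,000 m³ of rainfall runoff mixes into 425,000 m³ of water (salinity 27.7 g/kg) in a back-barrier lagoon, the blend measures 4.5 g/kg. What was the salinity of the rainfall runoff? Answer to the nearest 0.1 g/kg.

Salt balance: 425,000×27.7 + 3,590,000×S = 4,015,000×4.5
11,772,500 + 3,590,000·S = 18,067,500
S = (18,067,500 − 11,772,500) / 3,590,000 = 1.7535 g/kg

1.8 g/kg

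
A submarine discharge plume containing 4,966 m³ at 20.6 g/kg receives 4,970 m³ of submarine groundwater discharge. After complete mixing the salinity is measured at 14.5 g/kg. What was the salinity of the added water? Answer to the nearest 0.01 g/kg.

8.40 g/kg

Salt balance: 4,966×20.6 + 4,970×S = 9,936×14.5
102,299.6 + 4,970·S = 144,072
S = (144,072 − 102,299.6) / 4,970 = 8.4049 g/kg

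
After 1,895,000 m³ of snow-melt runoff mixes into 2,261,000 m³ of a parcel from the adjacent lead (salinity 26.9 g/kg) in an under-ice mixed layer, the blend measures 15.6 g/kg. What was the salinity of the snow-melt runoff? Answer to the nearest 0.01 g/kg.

2.12 g/kg

Salt balance: 2,261,000×26.9 + 1,895,000×S = 4,156,000×15.6
60,820,900 + 1,895,000·S = 64,833,600
S = (64,833,600 − 60,820,900) / 1,895,000 = 2.1175 g/kg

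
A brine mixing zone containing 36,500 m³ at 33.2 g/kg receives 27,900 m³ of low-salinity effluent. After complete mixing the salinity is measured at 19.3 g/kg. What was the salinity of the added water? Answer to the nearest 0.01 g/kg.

Salt balance: 36,500×33.2 + 27,900×S = 64,400×19.3
1,211,800 + 27,900·S = 1,242,920
S = (1,242,920 − 1,211,800) / 27,900 = 1.1154 g/kg

1.12 g/kg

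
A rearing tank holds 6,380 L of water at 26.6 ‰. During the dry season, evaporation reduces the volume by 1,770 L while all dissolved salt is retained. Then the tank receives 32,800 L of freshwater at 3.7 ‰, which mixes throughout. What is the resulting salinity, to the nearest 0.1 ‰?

7.8 ‰

After evaporation: salt = 6,380×26.6 = 169,708; volume = 6,380 − 1,770 = 4,610 L
After mixing: salt = 169,708 + 32,800×3.7 = 291,068; volume = 4,610 + 32,800 = 37,410 L
S = 291,068 / 37,410 = 7.7805 ‰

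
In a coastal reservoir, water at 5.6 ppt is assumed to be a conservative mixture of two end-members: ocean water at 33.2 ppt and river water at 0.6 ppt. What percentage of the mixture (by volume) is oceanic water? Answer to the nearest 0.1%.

15.3%

Let g be the oceanic fraction. Salt balance per unit volume:
g×33.2 + (1−g)×0.6 = 5.6
g = (5.6 − 0.6) / (33.2 − 0.6) = 5/32.6 = 0.1534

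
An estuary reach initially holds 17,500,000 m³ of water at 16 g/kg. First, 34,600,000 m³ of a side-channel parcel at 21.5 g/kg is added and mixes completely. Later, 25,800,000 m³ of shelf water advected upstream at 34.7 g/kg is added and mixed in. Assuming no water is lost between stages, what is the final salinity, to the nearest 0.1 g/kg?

Conserving salt mass:
Initial salt = 17,500,000×16 = 280,000,000
After stage 1: salt = 280,000,000 + 34,600,000×21.5 = 1,023,900,000; volume = 52,100,000 m³; S = 19.653 g/kg
After stage 2: salt = 1,023,900,000 + 25,800,000×34.7 = 1,919,160,000; volume = 77,900,000 m³
S = 1,919,160,000 / 77,900,000 = 24.6362 g/kg

24.6 g/kg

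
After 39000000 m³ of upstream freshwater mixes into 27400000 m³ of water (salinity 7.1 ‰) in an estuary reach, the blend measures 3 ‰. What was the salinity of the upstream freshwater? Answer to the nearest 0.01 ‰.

0.12 ‰

Salt balance: 27,400,000×7.1 + 39,000,000×S = 66,400,000×3
194,540,000 + 39,000,000·S = 199,200,000
S = (199,200,000 − 194,540,000) / 39,000,000 = 0.1195 ‰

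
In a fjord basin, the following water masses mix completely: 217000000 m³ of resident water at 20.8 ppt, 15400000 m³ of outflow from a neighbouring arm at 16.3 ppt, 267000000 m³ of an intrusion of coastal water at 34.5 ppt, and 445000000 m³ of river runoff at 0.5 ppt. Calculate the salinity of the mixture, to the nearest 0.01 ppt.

15.03 ppt

Salt balance:
salt = 217,000,000×20.8 + 15,400,000×16.3 + 267,000,000×34.5 + 445,000,000×0.5 = 4,513,600,000 + 251,020,000 + 9,211,500,000 + 222,500,000 = 14,198,620,000
volume = 217,000,000 + 15,400,000 + 267,000,000 + 445,000,000 = 944,400,000 m³
S = 14,198,620,000 / 944,400,000 = 15.0345 ppt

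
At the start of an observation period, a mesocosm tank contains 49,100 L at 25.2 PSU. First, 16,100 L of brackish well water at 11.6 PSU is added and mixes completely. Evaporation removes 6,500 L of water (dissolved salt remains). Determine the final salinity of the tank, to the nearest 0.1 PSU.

After mixing: salt = 49,100×25.2 + 16,100×11.6 = 1,424,080; volume = 65,200 L
After evaporation: salt unchanged = 1,424,080; volume = 65,200 − 6,500 = 58,700 L
S = 1,424,080 / 58,700 = 24.2603 PSU

24.3 PSU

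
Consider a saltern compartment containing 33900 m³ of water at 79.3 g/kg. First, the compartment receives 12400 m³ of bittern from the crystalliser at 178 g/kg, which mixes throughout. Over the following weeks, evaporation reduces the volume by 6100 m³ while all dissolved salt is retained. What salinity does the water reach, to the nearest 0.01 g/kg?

After mixing: salt = 33,900×79.3 + 12,400×178 = 4,895,470; volume = 46,300 m³
After evaporation: salt unchanged = 4,895,470; volume = 46,300 − 6,100 = 40,200 m³
S = 4,895,470 / 40,200 = 121.7779 g/kg

121.78 g/kg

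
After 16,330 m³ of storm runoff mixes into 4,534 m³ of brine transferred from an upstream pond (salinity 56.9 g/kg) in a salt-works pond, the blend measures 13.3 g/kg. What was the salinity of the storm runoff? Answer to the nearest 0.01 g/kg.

1.19 g/kg

Salt balance: 4,534×56.9 + 16,330×S = 20,864×13.3
257,984.6 + 16,330·S = 277,491.2
S = (277,491.2 − 257,984.6) / 16,330 = 1.1945 g/kg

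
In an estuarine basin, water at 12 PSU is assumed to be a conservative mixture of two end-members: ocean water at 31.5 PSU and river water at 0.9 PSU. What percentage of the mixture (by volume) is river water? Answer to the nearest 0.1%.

63.7%

Let f be the freshwater fraction. Salt balance per unit volume:
f×0.9 + (1−f)×31.5 = 12
f = (31.5 − 12) / (31.5 − 0.9) = 19.5/30.6 = 0.6373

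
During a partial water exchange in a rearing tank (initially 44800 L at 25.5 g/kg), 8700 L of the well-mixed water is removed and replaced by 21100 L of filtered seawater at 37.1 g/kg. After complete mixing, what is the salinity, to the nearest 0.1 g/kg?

29.8 g/kg

Remaining after removal: 36,100 L at 25.5 g/kg (salt = 920,550)
After addition: salt = 920,550 + 21,100×37.1 = 1,703,360; volume = 57,200 L
S = 1,703,360 / 57,200 = 29.779 g/kg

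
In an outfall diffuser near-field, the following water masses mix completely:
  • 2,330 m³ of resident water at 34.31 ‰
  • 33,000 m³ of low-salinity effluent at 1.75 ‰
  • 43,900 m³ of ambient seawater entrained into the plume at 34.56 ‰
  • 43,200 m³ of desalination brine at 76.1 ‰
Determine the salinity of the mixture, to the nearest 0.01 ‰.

40.37 ‰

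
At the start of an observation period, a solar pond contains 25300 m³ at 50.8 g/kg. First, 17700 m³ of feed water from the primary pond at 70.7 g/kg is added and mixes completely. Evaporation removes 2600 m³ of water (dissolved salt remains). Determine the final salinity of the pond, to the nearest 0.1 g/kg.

After mixing: salt = 25,300×50.8 + 17,700×70.7 = 2,536,630; volume = 43,000 m³
After evaporation: salt unchanged = 2,536,630; volume = 43,000 − 2,600 = 40,400 m³
S = 2,536,630 / 40,400 = 62.7879 g/kg

62.8 g/kg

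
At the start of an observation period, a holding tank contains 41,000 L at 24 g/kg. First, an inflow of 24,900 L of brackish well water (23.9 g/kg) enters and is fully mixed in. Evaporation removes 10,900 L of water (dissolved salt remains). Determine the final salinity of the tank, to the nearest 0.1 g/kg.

After mixing: salt = 41,000×24 + 24,900×23.9 = 1,579,110; volume = 65,900 L
After evaporation: salt unchanged = 1,579,110; volume = 65,900 − 10,900 = 55,000 L
S = 1,579,110 / 55,000 = 28.7111 g/kg

28.7 g/kg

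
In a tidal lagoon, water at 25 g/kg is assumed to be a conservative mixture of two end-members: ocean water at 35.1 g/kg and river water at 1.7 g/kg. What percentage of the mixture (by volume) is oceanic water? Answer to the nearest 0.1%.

69.8%

Let g be the oceanic fraction. Salt balance per unit volume:
g×35.1 + (1−g)×1.7 = 25
g = (25 − 1.7) / (35.1 − 1.7) = 23.3/33.4 = 0.6976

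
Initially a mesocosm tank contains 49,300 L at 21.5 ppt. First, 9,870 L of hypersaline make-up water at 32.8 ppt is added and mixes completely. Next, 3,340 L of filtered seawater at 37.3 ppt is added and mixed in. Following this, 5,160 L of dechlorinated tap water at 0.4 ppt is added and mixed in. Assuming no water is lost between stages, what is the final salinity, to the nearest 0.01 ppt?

22.32 ppt

Mass of salt is conserved:
Initial salt = 49,300×21.5 = 1,059,950
After stage 1: salt = 1,059,950 + 9,870×32.8 = 1,383,686; volume = 59,170 L; S = 23.385 ppt
After stage 2: salt = 1,383,686 + 3,340×37.3 = 1,508,268; volume = 62,510 L; S = 24.128 ppt
After stage 3: salt = 1,508,268 + 5,160×0.4 = 1,510,332; volume = 67,670 L
S = 1,510,332 / 67,670 = 22.3191 ppt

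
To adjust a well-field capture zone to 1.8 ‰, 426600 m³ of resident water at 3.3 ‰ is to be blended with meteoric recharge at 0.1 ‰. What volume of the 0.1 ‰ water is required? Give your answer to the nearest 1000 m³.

376000 m³

Salt balance: 426,600×3.3 + V×0.1 = (426,600+V)×1.8
1,407,780 + 0.1V = 767,880 + 1.8V
639,900 = 1.7V
V = 376,411.76 m³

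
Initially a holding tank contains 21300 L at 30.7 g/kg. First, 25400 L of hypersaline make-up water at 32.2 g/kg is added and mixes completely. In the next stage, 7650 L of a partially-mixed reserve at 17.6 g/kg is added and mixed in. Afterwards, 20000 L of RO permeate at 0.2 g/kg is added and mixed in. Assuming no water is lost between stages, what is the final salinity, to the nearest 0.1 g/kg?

21.7 g/kg

Salt balance:
Initial salt = 21,300×30.7 = 653,910
After stage 1: salt = 653,910 + 25,400×32.2 = 1,471,790; volume = 46,700 L; S = 31.516 g/kg
After stage 2: salt = 1,471,790 + 7,650×17.6 = 1,606,430; volume = 54,350 L; S = 29.557 g/kg
After stage 3: salt = 1,606,430 + 20,000×0.2 = 1,610,430; volume = 74,350 L
S = 1,610,430 / 74,350 = 21.6601 g/kg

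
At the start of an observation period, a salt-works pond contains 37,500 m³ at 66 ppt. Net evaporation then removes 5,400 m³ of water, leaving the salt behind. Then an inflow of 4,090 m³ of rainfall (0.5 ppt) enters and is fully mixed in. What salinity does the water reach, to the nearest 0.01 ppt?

68.45 ppt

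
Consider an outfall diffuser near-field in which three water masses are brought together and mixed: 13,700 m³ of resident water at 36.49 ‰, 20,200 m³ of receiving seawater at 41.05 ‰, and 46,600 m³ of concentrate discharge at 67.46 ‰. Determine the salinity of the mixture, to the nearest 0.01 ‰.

Total salt / total volume:
salt = 13,700×36.49 + 20,200×41.05 + 46,600×67.46 = 499,913 + 829,210 + 3,143,636 = 4,472,759
volume = 13,700 + 20,200 + 46,600 = 80,500 m³
S = 4,472,759 / 80,500 = 55.5622 ‰

55.56 ‰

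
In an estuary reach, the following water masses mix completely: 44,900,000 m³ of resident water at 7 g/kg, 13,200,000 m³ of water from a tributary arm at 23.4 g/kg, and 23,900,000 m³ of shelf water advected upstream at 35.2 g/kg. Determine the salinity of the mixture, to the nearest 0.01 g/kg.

17.86 g/kg

Conserving salt mass:
salt = 44,900,000×7 + 13,200,000×23.4 + 23,900,000×35.2 = 314,300,000 + 308,880,000 + 841,280,000 = 1,464,460,000
volume = 44,900,000 + 13,200,000 + 23,900,000 = 82,000,000 m³
S = 1,464,460,000 / 82,000,000 = 17.8593 g/kg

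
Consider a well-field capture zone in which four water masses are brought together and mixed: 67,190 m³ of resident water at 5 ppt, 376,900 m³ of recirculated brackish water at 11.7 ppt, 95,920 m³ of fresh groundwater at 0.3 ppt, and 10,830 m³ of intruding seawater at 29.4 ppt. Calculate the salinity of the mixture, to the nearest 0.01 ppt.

Conserving salt mass:
salt = 67,190×5 + 376,900×11.7 + 95,920×0.3 + 10,830×29.4 = 335,950 + 4,409,730 + 28,776 + 318,402 = 5,092,858
volume = 67,190 + 376,900 + 95,920 + 10,830 = 550,840 m³
S = 5,092,858 / 550,840 = 9.2456 ppt

9.25 ppt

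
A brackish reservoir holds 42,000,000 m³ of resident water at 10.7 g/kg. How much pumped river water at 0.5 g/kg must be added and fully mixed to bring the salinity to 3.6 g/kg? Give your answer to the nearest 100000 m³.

96200000 m³

Salt balance: 42,000,000×10.7 + V×0.5 = (42,000,000+V)×3.6
449,400,000 + 0.5V = 151,200,000 + 3.6V
298,200,000 = 3.1V
V = 96,193,548.39 m³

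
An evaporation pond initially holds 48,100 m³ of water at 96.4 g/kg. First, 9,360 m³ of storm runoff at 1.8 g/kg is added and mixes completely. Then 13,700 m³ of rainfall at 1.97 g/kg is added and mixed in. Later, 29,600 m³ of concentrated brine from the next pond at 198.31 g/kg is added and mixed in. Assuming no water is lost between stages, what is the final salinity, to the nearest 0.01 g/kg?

Weighted by volume,
Initial salt = 48,100×96.4 = 4,636,840
After stage 1: salt = 4,636,840 + 9,360×1.8 = 4,653,688; volume = 57,460 m³; S = 80.99 g/kg
After stage 2: salt = 4,653,688 + 13,700×1.97 = 4,680,677; volume = 71,160 m³; S = 65.777 g/kg
After stage 3: salt = 4,680,677 + 29,600×198.31 = 10,550,653; volume = 100,760 m³
S = 10,550,653 / 100,760 = 104.7107 g/kg

104.71 g/kg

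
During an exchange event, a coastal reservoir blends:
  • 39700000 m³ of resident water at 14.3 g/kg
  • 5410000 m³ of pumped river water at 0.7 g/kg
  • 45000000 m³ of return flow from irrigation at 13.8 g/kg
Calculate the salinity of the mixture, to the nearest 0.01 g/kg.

13.23 g/kg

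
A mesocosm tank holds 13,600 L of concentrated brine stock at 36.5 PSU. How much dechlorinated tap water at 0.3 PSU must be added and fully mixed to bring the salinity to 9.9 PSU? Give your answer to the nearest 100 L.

Salt balance: 13,600×36.5 + V×0.3 = (13,600+V)×9.9
496,400 + 0.3V = 134,640 + 9.9V
361,760 = 9.6V
V = 37,683.33 L

37700 L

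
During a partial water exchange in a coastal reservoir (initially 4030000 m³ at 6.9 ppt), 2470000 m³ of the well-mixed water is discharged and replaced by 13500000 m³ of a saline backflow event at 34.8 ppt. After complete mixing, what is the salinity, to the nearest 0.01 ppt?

31.91 ppt

Remaining after removal: 1,560,000 m³ at 6.9 ppt (salt = 10,764,000)
After addition: salt = 10,764,000 + 13,500,000×34.8 = 480,564,000; volume = 15,060,000 m³
S = 480,564,000 / 15,060,000 = 31.91 ppt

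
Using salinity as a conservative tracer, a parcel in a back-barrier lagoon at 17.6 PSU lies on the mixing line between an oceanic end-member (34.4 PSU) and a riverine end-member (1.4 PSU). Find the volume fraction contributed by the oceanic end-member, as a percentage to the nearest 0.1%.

Let g be the oceanic fraction. Salt balance per unit volume:
g×34.4 + (1−g)×1.4 = 17.6
g = (17.6 − 1.4) / (34.4 − 1.4) = 16.2/33 = 0.4909

49.1%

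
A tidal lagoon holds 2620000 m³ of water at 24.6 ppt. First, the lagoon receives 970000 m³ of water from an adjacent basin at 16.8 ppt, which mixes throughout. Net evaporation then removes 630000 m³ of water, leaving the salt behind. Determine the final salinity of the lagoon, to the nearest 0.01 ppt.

After mixing: salt = 2,620,000×24.6 + 970,000×16.8 = 80,748,000; volume = 3,590,000 m³
After evaporation: salt unchanged = 80,748,000; volume = 3,590,000 − 630,000 = 2,960,000 m³
S = 80,748,000 / 2,960,000 = 27.2797 ppt

27.28 ppt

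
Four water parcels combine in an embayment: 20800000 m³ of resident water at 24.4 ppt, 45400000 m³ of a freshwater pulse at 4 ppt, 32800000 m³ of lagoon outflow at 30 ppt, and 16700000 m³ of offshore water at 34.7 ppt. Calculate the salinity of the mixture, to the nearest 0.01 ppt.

19.47 ppt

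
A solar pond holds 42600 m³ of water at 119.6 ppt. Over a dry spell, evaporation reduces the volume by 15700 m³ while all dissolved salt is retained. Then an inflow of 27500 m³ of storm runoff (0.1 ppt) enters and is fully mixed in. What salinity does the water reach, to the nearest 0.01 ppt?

After evaporation: salt = 42,600×119.6 = 5,094,960; volume = 42,600 − 15,700 = 26,900 m³
After mixing: salt = 5,094,960 + 27,500×0.1 = 5,097,710; volume = 26,900 + 27,500 = 54,400 m³
S = 5,097,710 / 54,400 = 93.7079 ppt

93.71 ppt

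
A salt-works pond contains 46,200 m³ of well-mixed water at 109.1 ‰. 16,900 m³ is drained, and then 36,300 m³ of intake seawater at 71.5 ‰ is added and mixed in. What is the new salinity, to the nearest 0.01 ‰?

88.29 ‰

Remaining after removal: 29,300 m³ at 109.1 ‰ (salt = 3,196,630)
After addition: salt = 3,196,630 + 36,300×71.5 = 5,792,080; volume = 65,600 m³
S = 5,792,080 / 65,600 = 88.2939 ‰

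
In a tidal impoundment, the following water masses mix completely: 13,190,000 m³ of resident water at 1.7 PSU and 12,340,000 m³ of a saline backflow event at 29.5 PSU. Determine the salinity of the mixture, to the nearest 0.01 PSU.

15.14 PSU

Conserving salt mass:
salt = 13,190,000×1.7 + 12,340,000×29.5 = 22,423,000 + 364,030,000 = 386,453,000
volume = 13,190,000 + 12,340,000 = 25,530,000 m³
S = 386,453,000 / 25,530,000 = 15.1372 PSU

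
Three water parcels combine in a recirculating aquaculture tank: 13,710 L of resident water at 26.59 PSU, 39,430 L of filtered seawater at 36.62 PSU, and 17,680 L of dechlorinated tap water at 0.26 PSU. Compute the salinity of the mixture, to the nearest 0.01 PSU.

Conserving salt mass:
salt = 13,710×26.59 + 39,430×36.62 + 17,680×0.26 = 364,548.9 + 1,443,926.6 + 4,596.8 = 1,813,072.3
volume = 13,710 + 39,430 + 17,680 = 70,820 L
S = 1,813,072.3 / 70,820 = 25.6011 PSU

25.60 PSU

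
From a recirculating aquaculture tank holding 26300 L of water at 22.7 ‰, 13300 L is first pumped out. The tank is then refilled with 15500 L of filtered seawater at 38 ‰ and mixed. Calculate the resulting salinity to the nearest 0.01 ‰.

31.02 ‰

Remaining after removal: 13,000 L at 22.7 ‰ (salt = 295,100)
After addition: salt = 295,100 + 15,500×38 = 884,100; volume = 28,500 L
S = 884,100 / 28,500 = 31.0211 ‰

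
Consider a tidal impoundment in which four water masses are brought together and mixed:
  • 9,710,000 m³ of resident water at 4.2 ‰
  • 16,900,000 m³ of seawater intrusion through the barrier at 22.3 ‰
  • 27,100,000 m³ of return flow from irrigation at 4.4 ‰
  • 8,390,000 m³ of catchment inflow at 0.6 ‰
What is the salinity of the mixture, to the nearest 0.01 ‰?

8.73 ‰

By conservation of dissolved salt,
salt = 9,710,000×4.2 + 16,900,000×22.3 + 27,100,000×4.4 + 8,390,000×0.6 = 40,782,000 + 376,870,000 + 119,240,000 + 5,034,000 = 541,926,000
volume = 9,710,000 + 16,900,000 + 27,100,000 + 8,390,000 = 62,100,000 m³
S = 541,926,000 / 62,100,000 = 8.7267 ‰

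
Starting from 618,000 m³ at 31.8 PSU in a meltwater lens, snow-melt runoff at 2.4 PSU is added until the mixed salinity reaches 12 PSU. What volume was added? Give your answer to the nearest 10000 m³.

Salt balance: 618,000×31.8 + V×2.4 = (618,000+V)×12
19,652,400 + 2.4V = 7,416,000 + 12V
12,236,400 = 9.6V
V = 1,274,625 m³

1270000 m³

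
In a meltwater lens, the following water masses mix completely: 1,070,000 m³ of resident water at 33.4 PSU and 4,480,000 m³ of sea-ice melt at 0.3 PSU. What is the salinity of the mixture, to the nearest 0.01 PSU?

Total salt / total volume:
salt = 1,070,000×33.4 + 4,480,000×0.3 = 35,738,000 + 1,344,000 = 37,082,000
volume = 1,070,000 + 4,480,000 = 5,550,000 m³
S = 37,082,000 / 5,550,000 = 6.6814 PSU

6.68 PSU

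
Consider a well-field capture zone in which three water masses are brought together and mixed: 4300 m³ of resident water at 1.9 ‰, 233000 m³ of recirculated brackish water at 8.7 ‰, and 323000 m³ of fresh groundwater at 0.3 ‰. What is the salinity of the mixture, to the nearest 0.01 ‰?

Conserving salt mass:
salt = 4,300×1.9 + 233,000×8.7 + 323,000×0.3 = 8,170 + 2,027,100 + 96,900 = 2,132,170
volume = 4,300 + 233,000 + 323,000 = 560,300 m³
S = 2,132,170 / 560,300 = 3.8054 ‰

3.81 ‰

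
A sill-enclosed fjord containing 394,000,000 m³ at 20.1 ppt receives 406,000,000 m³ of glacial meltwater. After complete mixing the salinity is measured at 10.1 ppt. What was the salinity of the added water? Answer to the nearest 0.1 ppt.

Salt balance: 394,000,000×20.1 + 406,000,000×S = 800,000,000×10.1
7,919,400,000 + 406,000,000·S = 8,080,000,000
S = (8,080,000,000 − 7,919,400,000) / 406,000,000 = 0.3956 ppt

0.4 ppt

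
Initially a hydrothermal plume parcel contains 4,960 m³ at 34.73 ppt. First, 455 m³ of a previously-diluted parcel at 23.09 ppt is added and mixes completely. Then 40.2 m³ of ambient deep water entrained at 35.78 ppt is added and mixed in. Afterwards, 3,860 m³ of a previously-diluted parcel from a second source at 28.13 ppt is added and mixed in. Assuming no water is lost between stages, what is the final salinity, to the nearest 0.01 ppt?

31.43 ppt

Mass of salt is conserved:
Initial salt = 4,960×34.73 = 172,260.8
After stage 1: salt = 172,260.8 + 455×23.09 = 182,766.75; volume = 5,415 m³; S = 33.752 ppt
After stage 2: salt = 182,766.75 + 40.2×35.78 = 184,205.106; volume = 5,455.2 m³; S = 33.767 ppt
After stage 3: salt = 184,205.106 + 3,860×28.13 = 292,786.906; volume = 9,315.2 m³
S = 292,786.906 / 9,315.2 = 31.4311 ppt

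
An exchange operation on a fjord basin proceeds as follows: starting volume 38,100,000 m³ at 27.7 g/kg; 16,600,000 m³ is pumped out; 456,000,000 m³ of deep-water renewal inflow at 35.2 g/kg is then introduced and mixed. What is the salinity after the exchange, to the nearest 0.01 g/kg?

34.86 g/kg

Remaining after removal: 21,500,000 m³ at 27.7 g/kg (salt = 595,550,000)
After addition: salt = 595,550,000 + 456,000,000×35.2 = 16,646,750,000; volume = 477,500,000 m³
S = 16,646,750,000 / 477,500,000 = 34.8623 g/kg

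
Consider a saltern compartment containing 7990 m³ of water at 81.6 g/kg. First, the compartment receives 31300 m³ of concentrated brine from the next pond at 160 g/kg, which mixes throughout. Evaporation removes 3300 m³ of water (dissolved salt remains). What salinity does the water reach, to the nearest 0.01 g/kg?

157.27 g/kg

After mixing: salt = 7,990×81.6 + 31,300×160 = 5,659,984; volume = 39,290 m³
After evaporation: salt unchanged = 5,659,984; volume = 39,290 − 3,300 = 35,990 m³
S = 5,659,984 / 35,990 = 157.2655 g/kg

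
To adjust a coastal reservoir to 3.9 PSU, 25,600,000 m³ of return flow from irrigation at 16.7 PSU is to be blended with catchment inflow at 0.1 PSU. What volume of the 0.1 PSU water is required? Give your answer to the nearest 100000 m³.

86200000 m³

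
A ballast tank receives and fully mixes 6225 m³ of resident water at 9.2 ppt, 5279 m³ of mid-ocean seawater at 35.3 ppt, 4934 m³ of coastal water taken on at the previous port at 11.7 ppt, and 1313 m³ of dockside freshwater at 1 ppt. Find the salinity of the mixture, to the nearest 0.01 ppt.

17.05 ppt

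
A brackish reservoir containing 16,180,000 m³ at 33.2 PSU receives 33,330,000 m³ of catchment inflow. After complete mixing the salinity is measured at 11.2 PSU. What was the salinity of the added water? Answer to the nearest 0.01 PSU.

0.52 PSU

Salt balance: 16,180,000×33.2 + 33,330,000×S = 49,510,000×11.2
537,176,000 + 33,330,000·S = 554,512,000
S = (554,512,000 − 537,176,000) / 33,330,000 = 0.5201 PSU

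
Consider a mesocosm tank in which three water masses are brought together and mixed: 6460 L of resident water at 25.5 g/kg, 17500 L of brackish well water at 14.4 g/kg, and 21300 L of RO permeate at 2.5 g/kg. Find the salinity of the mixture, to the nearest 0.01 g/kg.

10.38 g/kg

Salt balance:
salt = 6,460×25.5 + 17,500×14.4 + 21,300×2.5 = 164,730 + 252,000 + 53,250 = 469,980
volume = 6,460 + 17,500 + 21,300 = 45,260 L
S = 469,980 / 45,260 = 10.384 g/kg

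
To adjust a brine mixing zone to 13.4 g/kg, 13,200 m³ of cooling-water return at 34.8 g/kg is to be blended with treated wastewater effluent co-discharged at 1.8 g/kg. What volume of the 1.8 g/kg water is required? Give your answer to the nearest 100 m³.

Salt balance: 13,200×34.8 + V×1.8 = (13,200+V)×13.4
459,360 + 1.8V = 176,880 + 13.4V
282,480 = 11.6V
V = 24,351.72 m³

24400 m³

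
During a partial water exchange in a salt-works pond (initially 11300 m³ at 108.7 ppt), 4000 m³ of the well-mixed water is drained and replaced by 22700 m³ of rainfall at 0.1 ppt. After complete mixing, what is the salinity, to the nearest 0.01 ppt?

Remaining after removal: 7,300 m³ at 108.7 ppt (salt = 793,510)
After addition: salt = 793,510 + 22,700×0.1 = 795,780; volume = 30,000 m³
S = 795,780 / 30,000 = 26.526 ppt

26.53 ppt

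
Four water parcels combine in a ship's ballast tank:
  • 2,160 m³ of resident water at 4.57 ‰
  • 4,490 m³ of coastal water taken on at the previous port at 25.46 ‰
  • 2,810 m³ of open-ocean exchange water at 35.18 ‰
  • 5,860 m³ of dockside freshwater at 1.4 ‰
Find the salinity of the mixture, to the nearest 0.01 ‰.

15.09 ‰

Weighted by volume,
salt = 2,160×4.57 + 4,490×25.46 + 2,810×35.18 + 5,860×1.4 = 9,871.2 + 114,315.4 + 98,855.8 + 8,204 = 231,246.4
volume = 2,160 + 4,490 + 2,810 + 5,860 = 15,320 m³
S = 231,246.4 / 15,320 = 15.0944 ‰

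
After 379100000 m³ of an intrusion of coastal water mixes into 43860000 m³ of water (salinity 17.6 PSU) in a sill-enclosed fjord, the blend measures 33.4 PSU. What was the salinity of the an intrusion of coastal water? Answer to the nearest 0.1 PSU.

Salt balance: 43,860,000×17.6 + 379,100,000×S = 422,960,000×33.4
771,936,000 + 379,100,000·S = 14,126,864,000
S = (14,126,864,000 − 771,936,000) / 379,100,000 = 35.228 PSU

35.2 PSU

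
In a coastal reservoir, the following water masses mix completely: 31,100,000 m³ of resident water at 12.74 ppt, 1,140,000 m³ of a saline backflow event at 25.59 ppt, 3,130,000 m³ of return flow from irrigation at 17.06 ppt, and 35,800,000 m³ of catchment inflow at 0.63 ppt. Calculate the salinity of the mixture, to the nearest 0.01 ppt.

By conservation of dissolved salt,
salt = 31,100,000×12.74 + 1,140,000×25.59 + 3,130,000×17.06 + 35,800,000×0.63 = 396,214,000 + 29,172,600 + 53,397,800 + 22,554,000 = 501,338,400
volume = 31,100,000 + 1,140,000 + 3,130,000 + 35,800,000 = 71,170,000 m³
S = 501,338,400 / 71,170,000 = 7.0442 ppt

7.04 ppt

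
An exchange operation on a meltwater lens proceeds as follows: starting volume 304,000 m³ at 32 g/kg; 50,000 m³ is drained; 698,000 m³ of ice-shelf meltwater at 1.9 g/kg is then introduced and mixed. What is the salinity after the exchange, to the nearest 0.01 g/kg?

9.93 g/kg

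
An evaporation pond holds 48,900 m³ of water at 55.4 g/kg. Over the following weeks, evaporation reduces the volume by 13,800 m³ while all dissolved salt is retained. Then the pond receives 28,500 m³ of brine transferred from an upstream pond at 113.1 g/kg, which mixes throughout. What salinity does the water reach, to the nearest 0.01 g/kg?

93.28 g/kg

After evaporation: salt = 48,900×55.4 = 2,709,060; volume = 48,900 − 13,800 = 35,100 m³
After mixing: salt = 2,709,060 + 28,500×113.1 = 5,932,410; volume = 35,100 + 28,500 = 63,600 m³
S = 5,932,410 / 63,600 = 93.2769 g/kg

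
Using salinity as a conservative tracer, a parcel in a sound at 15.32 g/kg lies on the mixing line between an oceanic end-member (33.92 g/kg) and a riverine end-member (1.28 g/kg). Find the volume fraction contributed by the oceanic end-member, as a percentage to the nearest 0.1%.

43.0%

Let g be the oceanic fraction. Salt balance per unit volume:
g×33.92 + (1−g)×1.28 = 15.32
g = (15.32 − 1.28) / (33.92 − 1.28) = 14.04/32.64 = 0.4301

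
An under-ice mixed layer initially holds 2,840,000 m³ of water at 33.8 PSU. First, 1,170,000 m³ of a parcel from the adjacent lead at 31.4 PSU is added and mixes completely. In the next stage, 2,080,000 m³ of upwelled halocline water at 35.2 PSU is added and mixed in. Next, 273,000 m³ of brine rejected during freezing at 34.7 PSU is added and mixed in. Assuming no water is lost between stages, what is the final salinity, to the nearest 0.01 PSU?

33.85 PSU

Total salt / total volume:
Initial salt = 2,840,000×33.8 = 95,992,000
After stage 1: salt = 95,992,000 + 1,170,000×31.4 = 132,730,000; volume = 4,010,000 m³; S = 33.1 PSU
After stage 2: salt = 132,730,000 + 2,080,000×35.2 = 205,946,000; volume = 6,090,000 m³; S = 33.817 PSU
After stage 3: salt = 205,946,000 + 273,000×34.7 = 215,419,100; volume = 6,363,000 m³
S = 215,419,100 / 6,363,000 = 33.855 PSU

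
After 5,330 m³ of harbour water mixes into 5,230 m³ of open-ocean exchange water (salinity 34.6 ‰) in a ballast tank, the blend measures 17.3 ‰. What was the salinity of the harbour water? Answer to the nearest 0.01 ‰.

0.32 ‰

Salt balance: 5,230×34.6 + 5,330×S = 10,560×17.3
180,958 + 5,330·S = 182,688
S = (182,688 − 180,958) / 5,330 = 0.3246 ‰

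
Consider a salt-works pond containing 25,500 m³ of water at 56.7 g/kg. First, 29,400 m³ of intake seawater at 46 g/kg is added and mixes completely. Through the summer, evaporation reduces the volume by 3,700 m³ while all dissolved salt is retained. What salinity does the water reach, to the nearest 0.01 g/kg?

After mixing: salt = 25,500×56.7 + 29,400×46 = 2,798,250; volume = 54,900 m³
After evaporation: salt unchanged = 2,798,250; volume = 54,900 − 3,700 = 51,200 m³
S = 2,798,250 / 51,200 = 54.6533 g/kg

54.65 g/kg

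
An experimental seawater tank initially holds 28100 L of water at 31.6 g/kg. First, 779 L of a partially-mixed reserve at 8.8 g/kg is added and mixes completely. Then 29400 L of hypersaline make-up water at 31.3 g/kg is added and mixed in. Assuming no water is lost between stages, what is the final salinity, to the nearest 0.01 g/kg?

31.14 g/kg

Total salt / total volume:
Initial salt = 28,100×31.6 = 887,960
After stage 1: salt = 887,960 + 779×8.8 = 894,815.2; volume = 28,879 L; S = 30.985 g/kg
After stage 2: salt = 894,815.2 + 29,400×31.3 = 1,815,035.2; volume = 58,279 L
S = 1,815,035.2 / 58,279 = 31.1439 g/kg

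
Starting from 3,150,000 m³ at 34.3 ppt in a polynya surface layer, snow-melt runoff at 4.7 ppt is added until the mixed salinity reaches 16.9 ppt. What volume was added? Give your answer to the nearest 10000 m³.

4490000 m³

Salt balance: 3,150,000×34.3 + V×4.7 = (3,150,000+V)×16.9
108,045,000 + 4.7V = 53,235,000 + 16.9V
54,810,000 = 12.2V
V = 4,492,622.95 m³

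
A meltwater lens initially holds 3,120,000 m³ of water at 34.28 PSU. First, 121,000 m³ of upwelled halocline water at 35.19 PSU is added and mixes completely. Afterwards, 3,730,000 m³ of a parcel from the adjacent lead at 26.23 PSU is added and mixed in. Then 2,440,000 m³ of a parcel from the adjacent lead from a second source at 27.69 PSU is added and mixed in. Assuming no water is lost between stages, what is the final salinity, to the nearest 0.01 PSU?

29.39 PSU

By conservation of dissolved salt,
Initial salt = 3,120,000×34.28 = 106,953,600
After stage 1: salt = 106,953,600 + 121,000×35.19 = 111,211,590; volume = 3,241,000 m³; S = 34.314 PSU
After stage 2: salt = 111,211,590 + 3,730,000×26.23 = 209,049,490; volume = 6,971,000 m³; S = 29.988 PSU
After stage 3: salt = 209,049,490 + 2,440,000×27.69 = 276,613,090; volume = 9,411,000 m³
S = 276,613,090 / 9,411,000 = 29.3925 PSU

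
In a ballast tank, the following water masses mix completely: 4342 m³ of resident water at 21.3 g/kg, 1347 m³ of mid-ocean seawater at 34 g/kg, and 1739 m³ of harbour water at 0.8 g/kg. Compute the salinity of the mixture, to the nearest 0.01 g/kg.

Weighted by volume,
salt = 4,342×21.3 + 1,347×34 + 1,739×0.8 = 92,484.6 + 45,798 + 1,391.2 = 139,673.8
volume = 4,342 + 1,347 + 1,739 = 7,428 m³
S = 139,673.8 / 7,428 = 18.8037 g/kg

18.80 g/kg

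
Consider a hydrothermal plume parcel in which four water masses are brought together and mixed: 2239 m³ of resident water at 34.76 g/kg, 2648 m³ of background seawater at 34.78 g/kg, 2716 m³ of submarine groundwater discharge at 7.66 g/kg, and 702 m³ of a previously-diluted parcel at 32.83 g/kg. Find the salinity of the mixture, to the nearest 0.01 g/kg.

Weighted by volume,
salt = 2,239×34.76 + 2,648×34.78 + 2,716×7.66 + 702×32.83 = 77,827.64 + 92,097.44 + 20,804.56 + 23,046.66 = 213,776.3
volume = 2,239 + 2,648 + 2,716 + 702 = 8,305 m³
S = 213,776.3 / 8,305 = 25.7407 g/kg

25.74 g/kg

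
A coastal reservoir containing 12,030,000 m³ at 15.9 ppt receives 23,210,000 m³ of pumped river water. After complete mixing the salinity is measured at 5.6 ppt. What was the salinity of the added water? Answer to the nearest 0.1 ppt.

Salt balance: 12,030,000×15.9 + 23,210,000×S = 35,240,000×5.6
191,277,000 + 23,210,000·S = 197,344,000
S = (197,344,000 − 191,277,000) / 23,210,000 = 0.2614 ppt

0.3 ppt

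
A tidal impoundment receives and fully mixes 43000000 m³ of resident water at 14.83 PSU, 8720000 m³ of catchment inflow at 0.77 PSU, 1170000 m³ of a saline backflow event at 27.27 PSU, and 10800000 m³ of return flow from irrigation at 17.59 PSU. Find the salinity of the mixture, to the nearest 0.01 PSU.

13.60 PSU

Mass of salt is conserved:
salt = 43,000,000×14.83 + 8,720,000×0.77 + 1,170,000×27.27 + 10,800,000×17.59 = 637,690,000 + 6,714,400 + 31,905,900 + 189,972,000 = 866,282,300
volume = 43,000,000 + 8,720,000 + 1,170,000 + 10,800,000 = 63,690,000 m³
S = 866,282,300 / 63,690,000 = 13.6015 PSU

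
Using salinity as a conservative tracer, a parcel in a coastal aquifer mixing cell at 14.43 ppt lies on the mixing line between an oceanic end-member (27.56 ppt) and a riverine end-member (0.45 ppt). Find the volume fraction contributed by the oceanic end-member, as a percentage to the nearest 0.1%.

51.6%

Let g be the oceanic fraction. Salt balance per unit volume:
g×27.56 + (1−g)×0.45 = 14.43
g = (14.43 − 0.45) / (27.56 − 0.45) = 13.98/27.11 = 0.5157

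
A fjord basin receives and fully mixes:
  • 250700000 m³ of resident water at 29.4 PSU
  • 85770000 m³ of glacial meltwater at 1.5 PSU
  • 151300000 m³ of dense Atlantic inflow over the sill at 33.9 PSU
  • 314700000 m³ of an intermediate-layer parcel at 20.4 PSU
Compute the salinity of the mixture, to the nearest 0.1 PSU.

23.7 PSU

Mass of salt is conserved:
salt = 250,700,000×29.4 + 85,770,000×1.5 + 151,300,000×33.9 + 314,700,000×20.4 = 7,370,580,000 + 128,655,000 + 5,129,070,000 + 6,419,880,000 = 19,048,185,000
volume = 250,700,000 + 85,770,000 + 151,300,000 + 314,700,000 = 802,470,000 m³
S = 19,048,185,000 / 802,470,000 = 23.737 PSU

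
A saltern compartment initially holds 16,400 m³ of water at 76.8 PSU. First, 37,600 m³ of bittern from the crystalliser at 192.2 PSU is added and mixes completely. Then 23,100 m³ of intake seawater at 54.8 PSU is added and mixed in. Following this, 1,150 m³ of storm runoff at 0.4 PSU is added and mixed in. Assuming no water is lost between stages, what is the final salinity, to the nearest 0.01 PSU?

124.63 PSU

Total salt / total volume:
Initial salt = 16,400×76.8 = 1,259,520
After stage 1: salt = 1,259,520 + 37,600×192.2 = 8,486,240; volume = 54,000 m³; S = 157.153 PSU
After stage 2: salt = 8,486,240 + 23,100×54.8 = 9,752,120; volume = 77,100 m³; S = 126.487 PSU
After stage 3: salt = 9,752,120 + 1,150×0.4 = 9,752,580; volume = 78,250 m³
S = 9,752,580 / 78,250 = 124.6336 PSU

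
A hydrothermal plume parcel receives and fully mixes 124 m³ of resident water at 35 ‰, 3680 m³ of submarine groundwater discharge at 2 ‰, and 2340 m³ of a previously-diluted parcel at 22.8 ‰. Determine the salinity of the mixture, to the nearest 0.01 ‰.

Salt balance:
salt = 124×35 + 3,680×2 + 2,340×22.8 = 4,340 + 7,360 + 53,352 = 65,052
volume = 124 + 3,680 + 2,340 = 6,144 m³
S = 65,052 / 6,144 = 10.5879 ‰

10.59 ‰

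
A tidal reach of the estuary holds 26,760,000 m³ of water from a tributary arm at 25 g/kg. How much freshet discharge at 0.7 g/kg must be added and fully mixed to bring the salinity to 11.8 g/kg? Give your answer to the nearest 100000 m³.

31800000 m³

Salt balance: 26,760,000×25 + V×0.7 = (26,760,000+V)×11.8
669,000,000 + 0.7V = 315,768,000 + 11.8V
353,232,000 = 11.1V
V = 31,822,702.7 m³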